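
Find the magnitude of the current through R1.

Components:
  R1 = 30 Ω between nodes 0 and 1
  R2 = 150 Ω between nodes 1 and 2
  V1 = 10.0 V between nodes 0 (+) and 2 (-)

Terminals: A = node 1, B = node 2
Nodal analysis, taking node 2 as the 0 V reference.
Source V1 fixes V_0 = 10 V.
KCL at each unknown node (sum of currents leaving = 0; resistances in Ω):
  Node 1: (V_1 - 10)/30 + (V_1 - 0)/150 = 0
Collecting terms: 0.04 × V_1 = 0.3333  =>  V_1 = 8.333 V
I_R1 = (V_0 - V_1)/R1 = (10 - 8.333)/30 = 0.05556 A
|I_R1| = 0.05556 A

Final answer: |I_R1| = 0.05556 A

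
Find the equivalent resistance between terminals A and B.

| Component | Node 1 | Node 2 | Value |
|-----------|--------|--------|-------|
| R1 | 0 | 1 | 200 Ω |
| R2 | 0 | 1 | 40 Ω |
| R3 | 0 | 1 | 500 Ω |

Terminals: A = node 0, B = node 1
Reduce the network between node 0 (A) and node 1 (B) by series/parallel combination:
  Rp1 = R1 ‖ R2 ‖ R3 (parallel, all between nodes 0 and 1) = 1/(1/200 + 1/40 + 1/500) = 31.25 Ω
R_eq = 31.25 Ω

Final answer: 31.25 Ω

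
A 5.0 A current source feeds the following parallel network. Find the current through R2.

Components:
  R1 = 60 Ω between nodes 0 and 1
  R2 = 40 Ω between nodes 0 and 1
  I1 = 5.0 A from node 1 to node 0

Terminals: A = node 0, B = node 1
All resistors sit directly between nodes 0 and 1, so they are in parallel and share one voltage V; the full source current 5 A splits among them.
1/R_par = 1/60 + 1/40 = 0.04167 S  =>  R_par = 24 Ω
V = I × R_par = 5 × 24 = 120 V
I_R2 = V/R2 = 120/40 = 3 A

Final answer: 3 A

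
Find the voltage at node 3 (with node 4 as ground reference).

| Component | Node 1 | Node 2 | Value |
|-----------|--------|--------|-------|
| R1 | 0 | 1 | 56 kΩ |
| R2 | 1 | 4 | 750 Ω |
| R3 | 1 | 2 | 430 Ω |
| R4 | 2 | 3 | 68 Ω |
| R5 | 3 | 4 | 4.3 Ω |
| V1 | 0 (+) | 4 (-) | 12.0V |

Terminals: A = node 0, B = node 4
Nodal analysis, taking node 4 as the 0 V reference.
Source V1 fixes V_0 = 12 V.
KCL at each unknown node (sum of currents leaving = 0; resistances in Ω):
  Node 1: (V_1 - 12)/56000 + (V_1 - 0)/750 + (V_1 - V_2)/430 = 0
  Node 2: (V_2 - V_1)/430 + (V_2 - V_3)/68 = 0
  Node 3: (V_3 - V_2)/68 + (V_3 - 0)/4.3 = 0
Collecting terms (coefficients in siemens):
  0.003677·V_1 - 0.002326·V_2 = 0.0002143
  0.01703·V_2 - 0.002326·V_1 - 0.01471·V_3 = 0
  0.2473·V_3 - 0.01471·V_2 = 0
Solving these 3 simultaneous equations (Gaussian elimination) gives:
  V_1 = 0.06412 V, V_2 = 0.009229 V, V_3 = 0.0005489 V
The requested potential is V_3 = 0.0005489 V.

Final answer: V_3 = 0.0005489 V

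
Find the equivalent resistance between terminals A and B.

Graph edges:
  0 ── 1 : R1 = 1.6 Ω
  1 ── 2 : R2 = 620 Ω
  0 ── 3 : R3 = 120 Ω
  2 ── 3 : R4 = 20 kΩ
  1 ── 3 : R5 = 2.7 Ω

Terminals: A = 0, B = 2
The network is not a plain series/parallel combination. Inject a 1 A test current into terminal A (node 0) and return it from terminal B (node 2); then R_eq = V_A / (1 A).
Nodal analysis, taking node 2 as the 0 V reference.
Current source I_test pushes 1 A into node 0 and draws it out of node 2.
KCL at each unknown node (sum of currents leaving = 0; resistances in Ω):
  Node 0: (V_0 - V_1)/1.6 + (V_0 - V_3)/120 - 1 = 0
  Node 1: (V_1 - V_0)/1.6 + (V_1 - 0)/620 + (V_1 - V_3)/2.7 = 0
  Node 3: (V_3 - V_0)/120 + (V_3 - V_1)/2.7 + (V_3 - 0)/20000 = 0
Collecting terms (coefficients in siemens):
  0.6333·V_0 - 0.625·V_1 - 0.008333·V_3 = 1
  0.997·V_1 - 0.625·V_0 - 0.3704·V_3 = 0
  0.3788·V_3 - 0.008333·V_0 - 0.3704·V_1 = 0
Solving these 3 simultaneous equations (Gaussian elimination) gives:
  V_0 = 602.9 V, V_1 = 601.4 V, V_3 = 601.3 V
R_eq = V_0 / 1 A = 602.9 Ω

Final answer: 602.9 Ω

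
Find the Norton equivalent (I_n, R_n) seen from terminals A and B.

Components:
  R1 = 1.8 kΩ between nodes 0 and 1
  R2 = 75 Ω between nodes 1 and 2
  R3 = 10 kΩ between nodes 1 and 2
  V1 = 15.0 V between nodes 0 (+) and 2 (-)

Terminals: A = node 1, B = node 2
Find the Thévenin equivalent first; then I_n = V_th/R_th and R_n = R_th.
Step 1 — V_th is the open-circuit voltage V_A - V_B (nothing connected across the terminals).
Nodal analysis, taking node 2 as the 0 V reference.
Source V1 fixes V_0 = 15 V.
KCL at each unknown node (sum of currents leaving = 0; resistances in Ω):
  Node 1: (V_1 - 15)/1800 + (V_1 - 0)/75 + (V_1 - 0)/10000 = 0
Collecting terms: 0.01399 × V_1 = 0.008333  =>  V_1 = 0.5957 V
V_th = V_1 - V_2 = 0.5957 - 0 = 0.5957 V
Step 2 — R_th: zero the source — replace V1 by a short circuit (node 2 merges into node 0) — and find the resistance seen between A (node 1) and B (node 0).
Reduce the network between node 1 (A) and node 0 (B) by series/parallel combination:
  Rp1 = R1 ‖ R2 ‖ R3 (parallel, all between nodes 0 and 1) = 1/(1/1800 + 1/75 + 1/10000) = 71.49 Ω
R_th = 71.49 Ω
I_n = V_th/R_th = 0.5957/71.49 = 0.008333 A, and R_n = R_th = 71.49 Ω

Final answer: I_n = 0.008333 A, R_n = 71.49 Ω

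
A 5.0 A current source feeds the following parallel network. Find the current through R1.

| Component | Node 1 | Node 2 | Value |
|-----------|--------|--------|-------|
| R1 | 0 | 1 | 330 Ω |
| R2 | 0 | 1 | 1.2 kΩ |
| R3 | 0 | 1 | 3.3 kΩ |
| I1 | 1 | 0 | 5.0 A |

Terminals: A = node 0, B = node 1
All resistors sit directly between nodes 0 and 1, so they are in parallel and share one voltage V; the full source current 5 A splits among them.
1/R_par = 1/330 + 1/1200 + 1/3300 = 0.004167 S  =>  R_par = 240 Ω
V = I × R_par = 5 × 240 = 1200 V
I_R1 = V/R1 = 1200/330 = 3.636 A

Final answer: 3.636 A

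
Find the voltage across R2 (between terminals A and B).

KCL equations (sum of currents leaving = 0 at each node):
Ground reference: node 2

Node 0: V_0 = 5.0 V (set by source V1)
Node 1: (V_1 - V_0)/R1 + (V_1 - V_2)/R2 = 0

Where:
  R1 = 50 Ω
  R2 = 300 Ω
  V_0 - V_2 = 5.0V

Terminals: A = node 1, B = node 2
R1 and R2 are in series across V1 (node 0 → node 1 → node 2), and the output A–B is taken across R2, so this is a voltage divider.
Series current: I = V1/(R1 + R2) = 5/(50 + 300) = 5/350 = 0.01429 A
V_R2 = I × R2 = V1 × R2/(R1 + R2) = 5 × 300/350 = 4.286 V

Final answer: 4.286 V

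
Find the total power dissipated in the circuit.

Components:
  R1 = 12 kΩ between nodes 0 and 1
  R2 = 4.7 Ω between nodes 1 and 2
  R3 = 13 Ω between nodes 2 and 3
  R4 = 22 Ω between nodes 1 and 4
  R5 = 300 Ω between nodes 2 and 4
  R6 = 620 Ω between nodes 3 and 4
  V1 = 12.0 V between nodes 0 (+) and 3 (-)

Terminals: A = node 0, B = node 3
Nodal analysis, taking node 3 as the 0 V reference.
Source V1 fixes V_0 = 12 V.
KCL at each unknown node (sum of currents leaving = 0; resistances in Ω):
  Node 1: (V_1 - 12)/12000 + (V_1 - V_2)/4.7 + (V_1 - V_4)/22 = 0
  Node 2: (V_2 - V_1)/4.7 + (V_2 - 0)/13 + (V_2 - V_4)/300 = 0
  Node 4: (V_4 - V_1)/22 + (V_4 - V_2)/300 + (V_4 - 0)/620 = 0
Collecting terms (coefficients in siemens):
  0.2583·V_1 - 0.2128·V_2 - 0.04545·V_4 = 0.001
  0.293·V_2 - 0.2128·V_1 - 0.003333·V_4 = 0
  0.0504·V_4 - 0.04545·V_1 - 0.003333·V_2 = 0
Solving these 3 simultaneous equations (Gaussian elimination) gives:
  V_1 = 0.01715 V, V_2 = 0.01264 V, V_4 = 0.0163 V
Power in each resistor, P = (ΔV)²/R:
  P_R1 = (12 - 0.01715)²/12000 = 0.01197 W
  P_R2 = (0.01715 - 0.01264)²/4.7 = 0.000004332 W
  P_R3 = (0.01264 - 0)²/13 = 0.00001229 W
  P_R4 = (0.01715 - 0.0163)²/22 = 0.00000003263 W
  P_R5 = (0.01264 - 0.0163)²/300 = 0.00000004477 W
  P_R6 = (0 - 0.0163)²/620 = 0.0000004288 W
P_total = P_R1 + P_R2 + P_R3 + P_R4 + P_R5 + P_R6 = 0.01198 W

Final answer: 0.01198 W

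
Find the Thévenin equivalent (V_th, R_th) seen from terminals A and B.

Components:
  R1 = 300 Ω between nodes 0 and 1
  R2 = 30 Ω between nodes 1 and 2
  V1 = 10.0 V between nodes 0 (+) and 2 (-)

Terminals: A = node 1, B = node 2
Step 1 — V_th is the open-circuit voltage V_A - V_B (nothing connected across the terminals).
Nodal analysis, taking node 2 as the 0 V reference.
Source V1 fixes V_0 = 10 V.
KCL at each unknown node (sum of currents leaving = 0; resistances in Ω):
  Node 1: (V_1 - 10)/300 + (V_1 - 0)/30 = 0
Collecting terms: 0.03667 × V_1 = 0.03333  =>  V_1 = 0.9091 V
V_th = V_1 - V_2 = 0.9091 - 0 = 0.9091 V
Step 2 — R_th: zero the source — replace V1 by a short circuit (node 2 merges into node 0) — and find the resistance seen between A (node 1) and B (node 0).
Reduce the network between node 1 (A) and node 0 (B) by series/parallel combination:
  Rp1 = R1 ‖ R2 (parallel, both between nodes 0 and 1) = 1/(1/300 + 1/30) = 27.27 Ω
R_th = 27.27 Ω

Final answer: V_th = 0.9091 V, R_th = 27.27 Ω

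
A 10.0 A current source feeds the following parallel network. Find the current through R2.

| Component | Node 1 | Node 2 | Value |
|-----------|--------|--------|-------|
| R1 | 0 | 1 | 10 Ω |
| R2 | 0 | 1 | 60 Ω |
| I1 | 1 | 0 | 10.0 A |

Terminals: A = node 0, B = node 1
All resistors sit directly between nodes 0 and 1, so they are in parallel and share one voltage V; the full source current 10 A splits among them.
1/R_par = 1/10 + 1/60 = 0.1167 S  =>  R_par = 8.571 Ω
V = I × R_par = 10 × 8.571 = 85.71 V
I_R2 = V/R2 = 85.71/60 = 1.429 A

Final answer: 1.429 A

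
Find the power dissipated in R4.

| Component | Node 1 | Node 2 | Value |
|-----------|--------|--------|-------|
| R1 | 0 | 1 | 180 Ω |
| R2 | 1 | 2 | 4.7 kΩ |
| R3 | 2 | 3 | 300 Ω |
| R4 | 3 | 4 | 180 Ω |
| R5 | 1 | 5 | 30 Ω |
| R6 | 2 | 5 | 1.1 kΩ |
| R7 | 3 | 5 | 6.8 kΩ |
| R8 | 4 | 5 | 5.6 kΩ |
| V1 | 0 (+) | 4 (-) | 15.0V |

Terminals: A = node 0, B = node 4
Nodal analysis, taking node 4 as the 0 V reference.
Source V1 fixes V_0 = 15 V.
KCL at each unknown node (sum of currents leaving = 0; resistances in Ω):
  Node 1: (V_1 - 15)/180 + (V_1 - V_2)/4700 + (V_1 - V_5)/30 = 0
  Node 2: (V_2 - V_1)/4700 + (V_2 - V_3)/300 + (V_2 - V_5)/1100 = 0
  Node 3: (V_3 - V_2)/300 + (V_3 - 0)/180 + (V_3 - V_5)/6800 = 0
  Node 5: (V_5 - V_1)/30 + (V_5 - V_2)/1100 + (V_5 - V_3)/6800 + (V_5 - 0)/5600 = 0
Collecting terms (coefficients in siemens):
  0.0391·V_1 - 0.0002128·V_2 - 0.03333·V_5 = 0.08333
  0.004455·V_2 - 0.0002128·V_1 - 0.003333·V_3 - 0.0009091·V_5 = 0
  0.009036·V_3 - 0.003333·V_2 - 0.0001471·V_5 = 0
  0.03457·V_5 - 0.03333·V_1 - 0.0009091·V_2 - 0.0001471·V_3 = 0
Solving these 4 simultaneous equations (Gaussian elimination) gives:
  V_1 = 12.72 V, V_2 = 4.542 V, V_3 = 1.877 V, V_5 = 12.4 V
I_R4 = (V_3 - V_4)/R4 = (1.877 - 0)/180 = 0.01043 A
P_R4 = I_R4² × R4 = (0.01043)² × 180 = 0.01958 W

Final answer: 0.01958 W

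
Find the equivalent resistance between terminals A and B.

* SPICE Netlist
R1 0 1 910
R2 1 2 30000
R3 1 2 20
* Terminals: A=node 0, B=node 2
Reduce the network between node 0 (A) and node 2 (B) by series/parallel combination:
  Rp1 = R2 ‖ R3 (parallel, both between nodes 1 and 2) = 1/(1/30000 + 1/20) = 19.99 Ω
  Rs1 = R1 + Rp1 (series, joined only at node 1) = 910 + 19.99 = 930 Ω
R_eq = 930 Ω

Final answer: 930 Ω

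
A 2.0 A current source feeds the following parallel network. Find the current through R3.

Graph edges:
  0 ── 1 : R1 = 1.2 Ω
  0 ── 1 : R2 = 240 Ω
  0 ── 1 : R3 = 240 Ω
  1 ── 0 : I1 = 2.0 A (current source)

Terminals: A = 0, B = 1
All resistors sit directly between nodes 0 and 1, so they are in parallel and share one voltage V; the full source current 2 A splits among them.
1/R_par = 1/1.2 + 1/240 + 1/240 = 0.8417 S  =>  R_par = 1.188 Ω
V = I × R_par = 2 × 1.188 = 2.376 V
I_R3 = V/R3 = 2.376/240 = 0.009901 A

Final answer: 0.009901 A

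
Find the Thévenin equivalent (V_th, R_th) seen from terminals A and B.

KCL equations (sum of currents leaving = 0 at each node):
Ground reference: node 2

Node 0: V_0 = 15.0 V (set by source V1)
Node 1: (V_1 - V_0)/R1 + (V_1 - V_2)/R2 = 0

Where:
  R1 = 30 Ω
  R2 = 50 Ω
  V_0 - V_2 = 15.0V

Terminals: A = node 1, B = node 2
Step 1 — V_th is the open-circuit voltage V_A - V_B (nothing connected across the terminals).
Nodal analysis, taking node 2 as the 0 V reference.
Source V1 fixes V_0 = 15 V.
KCL at each unknown node (sum of currents leaving = 0; resistances in Ω):
  Node 1: (V_1 - 15)/30 + (V_1 - 0)/50 = 0
Collecting terms: 0.05333 × V_1 = 0.5  =>  V_1 = 9.375 V
V_th = V_1 - V_2 = 9.375 - 0 = 9.375 V
Step 2 — R_th: zero the source — replace V1 by a short circuit (node 2 merges into node 0) — and find the resistance seen between A (node 1) and B (node 0).
Reduce the network between node 1 (A) and node 0 (B) by series/parallel combination:
  Rp1 = R1 ‖ R2 (parallel, both between nodes 0 and 1) = 1/(1/30 + 1/50) = 18.75 Ω
R_th = 18.75 Ω

Final answer: V_th = 9.375 V, R_th = 18.75 Ω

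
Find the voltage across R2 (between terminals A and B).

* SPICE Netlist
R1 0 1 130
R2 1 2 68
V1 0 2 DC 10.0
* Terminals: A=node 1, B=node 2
R1 and R2 are in series across V1 (node 0 → node 1 → node 2), and the output A–B is taken across R2, so this is a voltage divider.
Series current: I = V1/(R1 + R2) = 10/(130 + 68) = 10/198 = 0.05051 A
V_R2 = I × R2 = V1 × R2/(R1 + R2) = 10 × 68/198 = 3.434 V

Final answer: 3.434 V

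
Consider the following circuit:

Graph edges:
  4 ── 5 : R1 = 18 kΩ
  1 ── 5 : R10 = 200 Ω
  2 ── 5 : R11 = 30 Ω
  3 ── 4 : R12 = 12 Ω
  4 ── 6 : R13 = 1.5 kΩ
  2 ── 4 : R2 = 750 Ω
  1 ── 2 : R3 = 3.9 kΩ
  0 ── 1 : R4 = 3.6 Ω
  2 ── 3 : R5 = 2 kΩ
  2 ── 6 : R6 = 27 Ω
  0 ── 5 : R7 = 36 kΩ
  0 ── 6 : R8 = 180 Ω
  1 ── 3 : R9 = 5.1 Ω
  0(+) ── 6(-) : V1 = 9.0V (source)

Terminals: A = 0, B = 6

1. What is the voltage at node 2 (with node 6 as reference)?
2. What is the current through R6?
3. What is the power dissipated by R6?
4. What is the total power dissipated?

Nodal analysis, taking node 6 as the 0 V reference.
Source V1 fixes V_0 = 9 V.
KCL at each unknown node (sum of currents leaving = 0; resistances in Ω):
  Node 1: (V_1 - V_2)/3900 + (V_1 - 9)/3.6 + (V_1 - V_3)/5.1 + (V_1 - V_5)/200 = 0
  Node 2: (V_2 - V_4)/750 + (V_2 - V_1)/3900 + (V_2 - V_3)/2000 + (V_2 - 0)/27 + (V_2 - V_5)/30 = 0
  Node 3: (V_3 - V_2)/2000 + (V_3 - V_1)/5.1 + (V_3 - V_4)/12 = 0
  Node 4: (V_4 - V_5)/18000 + (V_4 - V_2)/750 + (V_4 - V_3)/12 + (V_4 - 0)/1500 = 0
  Node 5: (V_5 - V_4)/18000 + (V_5 - 9)/36000 + (V_5 - V_1)/200 + (V_5 - V_2)/30 = 0
Collecting terms (coefficients in siemens):
  0.4791·V_1 - 0.0002564·V_2 - 0.1961·V_3 - 0.005·V_5 = 2.5
  0.07246·V_2 - 0.0002564·V_1 - 0.0005·V_3 - 0.001333·V_4 - 0.03333·V_5 = 0
  0.2799·V_3 - 0.1961·V_1 - 0.0005·V_2 - 0.08333·V_4 = 0
  0.08539·V_4 - 0.001333·V_2 - 0.08333·V_3 - 0.00005556·V_5 = 0
  0.03842·V_5 - 0.005·V_1 - 0.03333·V_2 - 0.00005556·V_4 = 0.00025
Solving these 5 simultaneous equations (Gaussian elimination) gives:
  V_1 = 8.806 V, V_2 = 1.305 V, V_3 = 8.708 V, V_4 = 8.52 V
  V_5 = 2.297 V
Part 1:
  Read off the nodal solution: V_2 = 1.305 V
Part 2:
  I_R6 = (V_2 - V_6)/R6 = (1.305 - 0)/27 = 0.04832 A
  Magnitude: I_R6 = 0.04832 A
Part 3:
  I_R6 = (V_2 - V_6)/R6 = (1.305 - 0)/27 = 0.04832 A
  P_R6 = I_R6² × R6 = (0.04832)² × 27 = 0.06305 W
Part 4:
  Power in each resistor, P = (ΔV)²/R:
    P_R1 = (8.52 - 2.297)²/18000 = 0.002151 W
    P_R2 = (1.305 - 8.52)²/750 = 0.06941 W
    P_R3 = (8.806 - 1.305)²/3900 = 0.01443 W
    P_R4 = (9 - 8.806)²/3.6 = 0.01043 W
    P_R5 = (1.305 - 8.708)²/2000 = 0.0274 W
    P_R6 = (1.305 - 0)²/27 = 0.06305 W
    P_R7 = (9 - 2.297)²/36000 = 0.001248 W
    P_R8 = (9 - 0)²/180 = 0.45 W
    P_R9 = (8.806 - 8.708)²/5.1 = 0.001909 W
    P_R10 = (8.806 - 2.297)²/200 = 0.2118 W
    P_R11 = (1.305 - 2.297)²/30 = 0.03282 W
    P_R12 = (8.708 - 8.52)²/12 = 0.002937 W
    P_R13 = (8.52 - 0)²/1500 = 0.04839 W
  P_total = P_R1 + P_R2 + P_R3 + P_R4 + P_R5 + P_R6 + P_R7 + P_R8 + P_R9 + P_R10 + P_R11 + P_R12 + P_R13 = 0.936 W

Final answers:
1. V_2 = 1.305 V
2. I_R6 = 0.04832 A
3. P_R6 = 0.06305 W
4. P_total = 0.936 W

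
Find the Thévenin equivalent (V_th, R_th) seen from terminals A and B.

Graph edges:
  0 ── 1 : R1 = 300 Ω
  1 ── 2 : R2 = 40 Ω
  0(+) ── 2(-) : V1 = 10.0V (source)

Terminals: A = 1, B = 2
Step 1 — V_th is the open-circuit voltage V_A - V_B (nothing connected across the terminals).
Nodal analysis, taking node 2 as the 0 V reference.
Source V1 fixes V_0 = 10 V.
KCL at each unknown node (sum of currents leaving = 0; resistances in Ω):
  Node 1: (V_1 - 10)/300 + (V_1 - 0)/40 = 0
Collecting terms: 0.02833 × V_1 = 0.03333  =>  V_1 = 1.176 V
V_th = V_1 - V_2 = 1.176 - 0 = 1.176 V
Step 2 — R_th: zero the source — replace V1 by a short circuit (node 2 merges into node 0) — and find the resistance seen between A (node 1) and B (node 0).
Reduce the network between node 1 (A) and node 0 (B) by series/parallel combination:
  Rp1 = R1 ‖ R2 (parallel, both between nodes 0 and 1) = 1/(1/300 + 1/40) = 35.29 Ω
R_th = 35.29 Ω

Final answer: V_th = 1.176 V, R_th = 35.29 Ω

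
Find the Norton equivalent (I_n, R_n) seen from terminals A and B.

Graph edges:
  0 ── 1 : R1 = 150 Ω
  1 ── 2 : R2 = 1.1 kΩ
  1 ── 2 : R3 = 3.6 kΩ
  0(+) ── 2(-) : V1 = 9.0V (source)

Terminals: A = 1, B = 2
Find the Thévenin equivalent first; then I_n = V_th/R_th and R_n = R_th.
Step 1 — V_th is the open-circuit voltage V_A - V_B (nothing connected across the terminals).
Nodal analysis, taking node 2 as the 0 V reference.
Source V1 fixes V_0 = 9 V.
KCL at each unknown node (sum of currents leaving = 0; resistances in Ω):
  Node 1: (V_1 - 9)/150 + (V_1 - 0)/1100 + (V_1 - 0)/3600 = 0
Collecting terms: 0.007854 × V_1 = 0.06  =>  V_1 = 7.64 V
V_th = V_1 - V_2 = 7.64 - 0 = 7.64 V
Step 2 — R_th: zero the source — replace V1 by a short circuit (node 2 merges into node 0) — and find the resistance seen between A (node 1) and B (node 0).
Reduce the network between node 1 (A) and node 0 (B) by series/parallel combination:
  Rp1 = R1 ‖ R2 ‖ R3 (parallel, all between nodes 0 and 1) = 1/(1/150 + 1/1100 + 1/3600) = 127.3 Ω
R_th = 127.3 Ω
I_n = V_th/R_th = 7.64/127.3 = 0.06 A, and R_n = R_th = 127.3 Ω

Final answer: I_n = 0.06 A, R_n = 127.3 Ω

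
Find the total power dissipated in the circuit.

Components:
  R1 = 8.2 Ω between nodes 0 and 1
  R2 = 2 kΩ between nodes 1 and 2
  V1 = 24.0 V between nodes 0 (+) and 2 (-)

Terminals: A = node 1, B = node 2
Nodal analysis, taking node 2 as the 0 V reference.
Source V1 fixes V_0 = 24 V.
KCL at each unknown node (sum of currents leaving = 0; resistances in Ω):
  Node 1: (V_1 - 24)/8.2 + (V_1 - 0)/2000 = 0
Collecting terms: 0.1225 × V_1 = 2.927  =>  V_1 = 23.9 V
Power in each resistor, P = (ΔV)²/R:
  P_R1 = (24 - 23.9)²/8.2 = 0.001171 W
  P_R2 = (23.9 - 0)²/2000 = 0.2857 W
P_total = P_R1 + P_R2 = 0.2868 W

Final answer: 0.2868 W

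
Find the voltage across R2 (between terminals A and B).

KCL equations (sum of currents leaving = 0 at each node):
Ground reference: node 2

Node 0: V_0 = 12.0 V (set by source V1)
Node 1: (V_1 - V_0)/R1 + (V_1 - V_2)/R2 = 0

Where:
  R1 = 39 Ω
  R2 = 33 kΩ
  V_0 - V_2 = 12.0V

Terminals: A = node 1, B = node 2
R1 and R2 are in series across V1 (node 0 → node 1 → node 2), and the output A–B is taken across R2, so this is a voltage divider.
Series current: I = V1/(R1 + R2) = 12/(39 + 33000) = 12/33040 = 0.0003632 A
V_R2 = I × R2 = V1 × R2/(R1 + R2) = 12 × 33000/33040 = 11.99 V

Final answer: 11.99 V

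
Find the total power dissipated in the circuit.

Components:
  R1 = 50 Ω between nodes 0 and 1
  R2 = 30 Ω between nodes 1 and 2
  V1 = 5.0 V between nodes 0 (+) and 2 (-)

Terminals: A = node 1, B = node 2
Nodal analysis, taking node 2 as the 0 V reference.
Source V1 fixes V_0 = 5 V.
KCL at each unknown node (sum of currents leaving = 0; resistances in Ω):
  Node 1: (V_1 - 5)/50 + (V_1 - 0)/30 = 0
Collecting terms: 0.05333 × V_1 = 0.1  =>  V_1 = 1.875 V
Power in each resistor, P = (ΔV)²/R:
  P_R1 = (5 - 1.875)²/50 = 0.1953 W
  P_R2 = (1.875 - 0)²/30 = 0.1172 W
P_total = P_R1 + P_R2 = 0.3125 W

Final answer: 0.3125 W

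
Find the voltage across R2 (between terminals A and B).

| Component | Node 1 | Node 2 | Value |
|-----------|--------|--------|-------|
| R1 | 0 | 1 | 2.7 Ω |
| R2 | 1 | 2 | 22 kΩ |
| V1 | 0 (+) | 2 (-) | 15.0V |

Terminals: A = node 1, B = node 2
R1 and R2 are in series across V1 (node 0 → node 1 → node 2), and the output A–B is taken across R2, so this is a voltage divider.
Series current: I = V1/(R1 + R2) = 15/(2.7 + 22000) = 15/22000 = 0.0006817 A
V_R2 = I × R2 = V1 × R2/(R1 + R2) = 15 × 22000/22000 = 15 V

Final answer: 15 V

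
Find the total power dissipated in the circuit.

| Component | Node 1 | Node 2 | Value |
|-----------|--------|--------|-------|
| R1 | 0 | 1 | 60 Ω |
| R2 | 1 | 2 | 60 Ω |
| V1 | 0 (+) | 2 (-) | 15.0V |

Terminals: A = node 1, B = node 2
Nodal analysis, taking node 2 as the 0 V reference.
Source V1 fixes V_0 = 15 V.
KCL at each unknown node (sum of currents leaving = 0; resistances in Ω):
  Node 1: (V_1 - 15)/60 + (V_1 - 0)/60 = 0
Collecting terms: 0.03333 × V_1 = 0.25  =>  V_1 = 7.5 V
Power in each resistor, P = (ΔV)²/R:
  P_R1 = (15 - 7.5)²/60 = 0.9375 W
  P_R2 = (7.5 - 0)²/60 = 0.9375 W
P_total = P_R1 + P_R2 = 1.875 W

Final answer: 1.875 W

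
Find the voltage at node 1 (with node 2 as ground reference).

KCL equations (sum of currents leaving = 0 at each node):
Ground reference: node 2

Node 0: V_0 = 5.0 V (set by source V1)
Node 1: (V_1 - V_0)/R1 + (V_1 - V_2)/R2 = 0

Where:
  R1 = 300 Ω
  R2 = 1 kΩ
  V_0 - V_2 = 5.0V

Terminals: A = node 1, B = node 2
Nodal analysis, taking node 2 as the 0 V reference.
Source V1 fixes V_0 = 5 V.
KCL at each unknown node (sum of currents leaving = 0; resistances in Ω):
  Node 1: (V_1 - 5)/300 + (V_1 - 0)/1000 = 0
Collecting terms: 0.004333 × V_1 = 0.01667  =>  V_1 = 3.846 V
The requested potential is V_1 = 3.846 V.

Final answer: V_1 = 3.846 V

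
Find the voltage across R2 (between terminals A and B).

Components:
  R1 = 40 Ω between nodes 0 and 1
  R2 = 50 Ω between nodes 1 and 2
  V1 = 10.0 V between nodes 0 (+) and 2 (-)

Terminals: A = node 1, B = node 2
R1 and R2 are in series across V1 (node 0 → node 1 → node 2), and the output A–B is taken across R2, so this is a voltage divider.
Series current: I = V1/(R1 + R2) = 10/(40 + 50) = 10/90 = 0.1111 A
V_R2 = I × R2 = V1 × R2/(R1 + R2) = 10 × 50/90 = 5.556 V

Final answer: 5.556 V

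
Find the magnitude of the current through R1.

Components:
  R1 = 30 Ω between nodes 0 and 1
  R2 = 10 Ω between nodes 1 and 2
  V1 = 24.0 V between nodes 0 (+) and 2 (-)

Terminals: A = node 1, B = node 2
Nodal analysis, taking node 2 as the 0 V reference.
Source V1 fixes V_0 = 24 V.
KCL at each unknown node (sum of currents leaving = 0; resistances in Ω):
  Node 1: (V_1 - 24)/30 + (V_1 - 0)/10 = 0
Collecting terms: 0.1333 × V_1 = 0.8  =>  V_1 = 6 V
I_R1 = (V_0 - V_1)/R1 = (24 - 6)/30 = 0.6 A
|I_R1| = 0.6 A

Final answer: |I_R1| = 0.6 A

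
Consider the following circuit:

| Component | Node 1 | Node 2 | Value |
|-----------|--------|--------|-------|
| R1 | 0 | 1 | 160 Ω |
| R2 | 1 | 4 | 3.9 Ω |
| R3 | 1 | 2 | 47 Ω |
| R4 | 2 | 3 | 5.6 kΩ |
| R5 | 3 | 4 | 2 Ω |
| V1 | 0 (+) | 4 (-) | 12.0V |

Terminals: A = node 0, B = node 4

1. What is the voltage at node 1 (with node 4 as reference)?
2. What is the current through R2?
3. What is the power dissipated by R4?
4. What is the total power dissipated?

Nodal analysis, taking node 4 as the 0 V reference.
Source V1 fixes V_0 = 12 V.
KCL at each unknown node (sum of currents leaving = 0; resistances in Ω):
  Node 1: (V_1 - 12)/160 + (V_1 - 0)/3.9 + (V_1 - V_2)/47 = 0
  Node 2: (V_2 - V_1)/47 + (V_2 - V_3)/5600 = 0
  Node 3: (V_3 - V_2)/5600 + (V_3 - 0)/2 = 0
Collecting terms (coefficients in siemens):
  0.2839·V_1 - 0.02128·V_2 = 0.075
  0.02146·V_2 - 0.02128·V_1 - 0.0001786·V_3 = 0
  0.5002·V_3 - 0.0001786·V_2 = 0
Solving these 3 simultaneous equations (Gaussian elimination) gives:
  V_1 = 0.2853 V, V_2 = 0.283 V, V_3 = 0.000101 V
Part 1:
  Read off the nodal solution: V_1 = 0.2853 V
Part 2:
  I_R2 = (V_1 - V_4)/R2 = (0.2853 - 0)/3.9 = 0.07317 A
  Magnitude: I_R2 = 0.07317 A
Part 3:
  I_R4 = (V_2 - V_3)/R4 = (0.283 - 0.000101)/5600 = 0.00005051 A
  P_R4 = I_R4² × R4 = (0.00005051)² × 5600 = 0.00001429 W
Part 4:
  Power in each resistor, P = (ΔV)²/R:
    P_R1 = (12 - 0.2853)²/160 = 0.8577 W
    P_R2 = (0.2853 - 0)²/3.9 = 0.02088 W
    P_R3 = (0.2853 - 0.283)²/47 = 0.0000001199 W
    P_R4 = (0.283 - 0.000101)²/5600 = 0.00001429 W
    P_R5 = (0.000101 - 0)²/2 = 0.000000005103 W
  P_total = P_R1 + P_R2 + P_R3 + P_R4 + P_R5 = 0.8786 W

Final answers:
1. V_1 = 0.2853 V
2. I_R2 = 0.07317 A
3. P_R4 = 1.429e-05 W
4. P_total = 0.8786 W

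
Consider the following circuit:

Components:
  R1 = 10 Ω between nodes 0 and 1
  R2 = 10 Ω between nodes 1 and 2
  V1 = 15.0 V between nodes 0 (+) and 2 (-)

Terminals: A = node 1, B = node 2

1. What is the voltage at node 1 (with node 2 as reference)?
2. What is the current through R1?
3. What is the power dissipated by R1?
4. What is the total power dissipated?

Nodal analysis, taking node 2 as the 0 V reference.
Source V1 fixes V_0 = 15 V.
KCL at each unknown node (sum of currents leaving = 0; resistances in Ω):
  Node 1: (V_1 - 15)/10 + (V_1 - 0)/10 = 0
Collecting terms: 0.2 × V_1 = 1.5  =>  V_1 = 7.5 V
Part 1:
  Read off the nodal solution: V_1 = 7.5 V
Part 2:
  I_R1 = (V_0 - V_1)/R1 = (15 - 7.5)/10 = 0.75 A
  Magnitude: I_R1 = 0.75 A
Part 3:
  I_R1 = (V_0 - V_1)/R1 = (15 - 7.5)/10 = 0.75 A
  P_R1 = I_R1² × R1 = (0.75)² × 10 = 5.625 W
Part 4:
  Power in each resistor, P = (ΔV)²/R:
    P_R1 = (15 - 7.5)²/10 = 5.625 W
    P_R2 = (7.5 - 0)²/10 = 5.625 W
  P_total = P_R1 + P_R2 = 11.25 W

Final answers:
1. V_1 = 7.5 V
2. I_R1 = 0.75 A
3. P_R1 = 5.625 W
4. P_total = 11.25 W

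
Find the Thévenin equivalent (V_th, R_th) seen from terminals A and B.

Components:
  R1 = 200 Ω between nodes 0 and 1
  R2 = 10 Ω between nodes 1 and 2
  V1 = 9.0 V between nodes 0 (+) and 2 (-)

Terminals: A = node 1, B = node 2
Step 1 — V_th is the open-circuit voltage V_A - V_B (nothing connected across the terminals).
Nodal analysis, taking node 2 as the 0 V reference.
Source V1 fixes V_0 = 9 V.
KCL at each unknown node (sum of currents leaving = 0; resistances in Ω):
  Node 1: (V_1 - 9)/200 + (V_1 - 0)/10 = 0
Collecting terms: 0.105 × V_1 = 0.045  =>  V_1 = 0.4286 V
V_th = V_1 - V_2 = 0.4286 - 0 = 0.4286 V
Step 2 — R_th: zero the source — replace V1 by a short circuit (node 2 merges into node 0) — and find the resistance seen between A (node 1) and B (node 0).
Reduce the network between node 1 (A) and node 0 (B) by series/parallel combination:
  Rp1 = R1 ‖ R2 (parallel, both between nodes 0 and 1) = 1/(1/200 + 1/10) = 9.524 Ω
R_th = 9.524 Ω

Final answer: V_th = 0.4286 V, R_th = 9.524 Ω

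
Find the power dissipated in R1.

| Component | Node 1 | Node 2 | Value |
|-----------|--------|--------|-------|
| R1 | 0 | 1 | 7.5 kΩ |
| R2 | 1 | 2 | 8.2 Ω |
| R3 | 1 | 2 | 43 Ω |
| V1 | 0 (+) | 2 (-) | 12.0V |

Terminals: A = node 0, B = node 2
Nodal analysis, taking node 2 as the 0 V reference.
Source V1 fixes V_0 = 12 V.
KCL at each unknown node (sum of currents leaving = 0; resistances in Ω):
  Node 1: (V_1 - 12)/7500 + (V_1 - 0)/8.2 + (V_1 - 0)/43 = 0
Collecting terms: 0.1453 × V_1 = 0.0016  =>  V_1 = 0.01101 V
I_R1 = (V_0 - V_1)/R1 = (12 - 0.01101)/7500 = 0.001599 A
P_R1 = I_R1² × R1 = (0.001599)² × 7500 = 0.01916 W

Final answer: 0.01916 W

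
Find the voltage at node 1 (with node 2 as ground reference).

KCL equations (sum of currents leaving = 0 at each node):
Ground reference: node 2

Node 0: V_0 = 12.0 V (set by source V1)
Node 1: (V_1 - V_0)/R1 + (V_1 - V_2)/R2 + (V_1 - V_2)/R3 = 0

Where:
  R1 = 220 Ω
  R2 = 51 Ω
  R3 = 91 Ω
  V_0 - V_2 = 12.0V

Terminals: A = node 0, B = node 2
Nodal analysis, taking node 2 as the 0 V reference.
Source V1 fixes V_0 = 12 V.
KCL at each unknown node (sum of currents leaving = 0; resistances in Ω):
  Node 1: (V_1 - 12)/220 + (V_1 - 0)/51 + (V_1 - 0)/91 = 0
Collecting terms: 0.03514 × V_1 = 0.05455  =>  V_1 = 1.552 V
The requested potential is V_1 = 1.552 V.

Final answer: V_1 = 1.552 V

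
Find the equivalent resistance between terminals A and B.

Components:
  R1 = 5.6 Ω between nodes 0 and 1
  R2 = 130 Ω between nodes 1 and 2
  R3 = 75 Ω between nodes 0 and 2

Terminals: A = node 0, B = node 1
Reduce the network between node 0 (A) and node 1 (B) by series/parallel combination:
  Rs1 = R3 + R2 (series, joined only at node 2) = 75 + 130 = 205 Ω
  Rp1 = R1 ‖ Rs1 (parallel, both between nodes 0 and 1) = 1/(1/5.6 + 1/205) = 5.451 Ω
R_eq = 5.451 Ω

Final answer: 5.451 Ω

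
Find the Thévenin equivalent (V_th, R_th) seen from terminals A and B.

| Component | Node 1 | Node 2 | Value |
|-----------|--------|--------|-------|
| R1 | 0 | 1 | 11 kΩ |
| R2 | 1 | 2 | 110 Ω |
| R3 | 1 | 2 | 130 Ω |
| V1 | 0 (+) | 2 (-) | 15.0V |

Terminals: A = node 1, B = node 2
Step 1 — V_th is the open-circuit voltage V_A - V_B (nothing connected across the terminals).
Nodal analysis, taking node 2 as the 0 V reference.
Source V1 fixes V_0 = 15 V.
KCL at each unknown node (sum of currents leaving = 0; resistances in Ω):
  Node 1: (V_1 - 15)/11000 + (V_1 - 0)/110 + (V_1 - 0)/130 = 0
Collecting terms: 0.01687 × V_1 = 0.001364  =>  V_1 = 0.08081 V
V_th = V_1 - V_2 = 0.08081 - 0 = 0.08081 V
Step 2 — R_th: zero the source — replace V1 by a short circuit (node 2 merges into node 0) — and find the resistance seen between A (node 1) and B (node 0).
Reduce the network between node 1 (A) and node 0 (B) by series/parallel combination:
  Rp1 = R1 ‖ R2 ‖ R3 (parallel, all between nodes 0 and 1) = 1/(1/11000 + 1/110 + 1/130) = 59.26 Ω
R_th = 59.26 Ω

Final answer: V_th = 0.08081 V, R_th = 59.26 Ω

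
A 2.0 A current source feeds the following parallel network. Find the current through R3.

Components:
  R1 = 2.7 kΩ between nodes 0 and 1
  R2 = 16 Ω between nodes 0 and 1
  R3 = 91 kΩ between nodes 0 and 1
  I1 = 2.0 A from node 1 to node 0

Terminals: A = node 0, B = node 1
All resistors sit directly between nodes 0 and 1, so they are in parallel and share one voltage V; the full source current 2 A splits among them.
1/R_par = 1/2700 + 1/16 + 1/91000 = 0.06288 S  =>  R_par = 15.9 Ω
V = I × R_par = 2 × 15.9 = 31.81 V
I_R3 = V/R3 = 31.81/91000 = 0.0003495 A

Final answer: 0.0003495 A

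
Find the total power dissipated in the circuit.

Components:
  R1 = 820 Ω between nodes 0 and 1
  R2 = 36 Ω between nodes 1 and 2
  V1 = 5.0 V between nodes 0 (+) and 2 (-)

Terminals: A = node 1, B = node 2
Nodal analysis, taking node 2 as the 0 V reference.
Source V1 fixes V_0 = 5 V.
KCL at each unknown node (sum of currents leaving = 0; resistances in Ω):
  Node 1: (V_1 - 5)/820 + (V_1 - 0)/36 = 0
Collecting terms: 0.029 × V_1 = 0.006098  =>  V_1 = 0.2103 V
Power in each resistor, P = (ΔV)²/R:
  P_R1 = (5 - 0.2103)²/820 = 0.02798 W
  P_R2 = (0.2103 - 0)²/36 = 0.001228 W
P_total = P_R1 + P_R2 = 0.02921 W

Final answer: 0.02921 W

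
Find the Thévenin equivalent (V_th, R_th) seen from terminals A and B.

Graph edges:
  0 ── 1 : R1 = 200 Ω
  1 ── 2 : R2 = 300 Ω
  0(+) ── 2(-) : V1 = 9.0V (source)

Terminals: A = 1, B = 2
Step 1 — V_th is the open-circuit voltage V_A - V_B (nothing connected across the terminals).
Nodal analysis, taking node 2 as the 0 V reference.
Source V1 fixes V_0 = 9 V.
KCL at each unknown node (sum of currents leaving = 0; resistances in Ω):
  Node 1: (V_1 - 9)/200 + (V_1 - 0)/300 = 0
Collecting terms: 0.008333 × V_1 = 0.045  =>  V_1 = 5.4 V
V_th = V_1 - V_2 = 5.4 - 0 = 5.4 V
Step 2 — R_th: zero the source — replace V1 by a short circuit (node 2 merges into node 0) — and find the resistance seen between A (node 1) and B (node 0).
Reduce the network between node 1 (A) and node 0 (B) by series/parallel combination:
  Rp1 = R1 ‖ R2 (parallel, both between nodes 0 and 1) = 1/(1/200 + 1/300) = 120 Ω
R_th = 120 Ω

Final answer: V_th = 5.4 V, R_th = 120 Ω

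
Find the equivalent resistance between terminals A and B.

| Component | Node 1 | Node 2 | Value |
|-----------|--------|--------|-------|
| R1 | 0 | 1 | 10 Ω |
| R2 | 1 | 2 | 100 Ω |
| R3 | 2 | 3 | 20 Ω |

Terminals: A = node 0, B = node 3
Reduce the network between node 0 (A) and node 3 (B) by series/parallel combination:
  Rs1 = R1 + R2 (series, joined only at node 1) = 10 + 100 = 110 Ω
  Rs2 = R3 + Rs1 (series, joined only at node 2) = 20 + 110 = 130 Ω
R_eq = 130 Ω

Final answer: 130 Ω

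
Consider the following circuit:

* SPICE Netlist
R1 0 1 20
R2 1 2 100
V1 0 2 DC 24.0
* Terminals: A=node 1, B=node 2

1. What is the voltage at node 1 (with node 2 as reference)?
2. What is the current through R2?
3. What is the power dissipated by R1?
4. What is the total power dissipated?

Nodal analysis, taking node 2 as the 0 V reference.
Source V1 fixes V_0 = 24 V.
KCL at each unknown node (sum of currents leaving = 0; resistances in Ω):
  Node 1: (V_1 - 24)/20 + (V_1 - 0)/100 = 0
Collecting terms: 0.06 × V_1 = 1.2  =>  V_1 = 20 V
Part 1:
  Read off the nodal solution: V_1 = 20 V
Part 2:
  I_R2 = (V_1 - V_2)/R2 = (20 - 0)/100 = 0.2 A
  Magnitude: I_R2 = 0.2 A
Part 3:
  I_R1 = (V_0 - V_1)/R1 = (24 - 20)/20 = 0.2 A
  P_R1 = I_R1² × R1 = (0.2)² × 20 = 0.8 W
Part 4:
  Power in each resistor, P = (ΔV)²/R:
    P_R1 = (24 - 20)²/20 = 0.8 W
    P_R2 = (20 - 0)²/100 = 4 W
  P_total = P_R1 + P_R2 = 4.8 W

Final answers:
1. V_1 = 20 V
2. I_R2 = 0.2 A
3. P_R1 = 0.8 W
4. P_total = 4.8 W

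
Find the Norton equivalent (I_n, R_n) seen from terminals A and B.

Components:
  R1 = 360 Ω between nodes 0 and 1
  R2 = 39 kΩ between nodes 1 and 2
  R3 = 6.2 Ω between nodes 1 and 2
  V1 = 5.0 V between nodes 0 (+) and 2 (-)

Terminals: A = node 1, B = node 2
Find the Thévenin equivalent first; then I_n = V_th/R_th and R_n = R_th.
Step 1 — V_th is the open-circuit voltage V_A - V_B (nothing connected across the terminals).
Nodal analysis, taking node 2 as the 0 V reference.
Source V1 fixes V_0 = 5 V.
KCL at each unknown node (sum of currents leaving = 0; resistances in Ω):
  Node 1: (V_1 - 5)/360 + (V_1 - 0)/39000 + (V_1 - 0)/6.2 = 0
Collecting terms: 0.1641 × V_1 = 0.01389  =>  V_1 = 0.08464 V
V_th = V_1 - V_2 = 0.08464 - 0 = 0.08464 V
Step 2 — R_th: zero the source — replace V1 by a short circuit (node 2 merges into node 0) — and find the resistance seen between A (node 1) and B (node 0).
Reduce the network between node 1 (A) and node 0 (B) by series/parallel combination:
  Rp1 = R1 ‖ R2 ‖ R3 (parallel, all between nodes 0 and 1) = 1/(1/360 + 1/39000 + 1/6.2) = 6.094 Ω
R_th = 6.094 Ω
I_n = V_th/R_th = 0.08464/6.094 = 0.01389 A, and R_n = R_th = 6.094 Ω

Final answer: I_n = 0.01389 A, R_n = 6.094 Ω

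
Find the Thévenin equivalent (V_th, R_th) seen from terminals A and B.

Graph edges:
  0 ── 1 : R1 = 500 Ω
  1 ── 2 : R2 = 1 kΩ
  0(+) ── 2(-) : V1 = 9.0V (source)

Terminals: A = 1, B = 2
Step 1 — V_th is the open-circuit voltage V_A - V_B (nothing connected across the terminals).
Nodal analysis, taking node 2 as the 0 V reference.
Source V1 fixes V_0 = 9 V.
KCL at each unknown node (sum of currents leaving = 0; resistances in Ω):
  Node 1: (V_1 - 9)/500 + (V_1 - 0)/1000 = 0
Collecting terms: 0.003 × V_1 = 0.018  =>  V_1 = 6 V
V_th = V_1 - V_2 = 6 - 0 = 6 V
Step 2 — R_th: zero the source — replace V1 by a short circuit (node 2 merges into node 0) — and find the resistance seen between A (node 1) and B (node 0).
Reduce the network between node 1 (A) and node 0 (B) by series/parallel combination:
  Rp1 = R1 ‖ R2 (parallel, both between nodes 0 and 1) = 1/(1/500 + 1/1000) = 333.3 Ω
R_th = 333.3 Ω

Final answer: V_th = 6 V, R_th = 333.3 Ω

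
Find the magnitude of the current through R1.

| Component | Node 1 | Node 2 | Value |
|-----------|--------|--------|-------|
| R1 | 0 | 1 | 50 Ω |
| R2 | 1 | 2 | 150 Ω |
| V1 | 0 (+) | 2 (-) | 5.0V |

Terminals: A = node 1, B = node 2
Nodal analysis, taking node 2 as the 0 V reference.
Source V1 fixes V_0 = 5 V.
KCL at each unknown node (sum of currents leaving = 0; resistances in Ω):
  Node 1: (V_1 - 5)/50 + (V_1 - 0)/150 = 0
Collecting terms: 0.02667 × V_1 = 0.1  =>  V_1 = 3.75 V
I_R1 = (V_0 - V_1)/R1 = (5 - 3.75)/50 = 0.025 A
|I_R1| = 0.025 A

Final answer: |I_R1| = 0.025 A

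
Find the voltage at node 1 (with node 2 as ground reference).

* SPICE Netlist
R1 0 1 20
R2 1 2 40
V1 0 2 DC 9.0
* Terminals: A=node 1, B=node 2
Nodal analysis, taking node 2 as the 0 V reference.
Source V1 fixes V_0 = 9 V.
KCL at each unknown node (sum of currents leaving = 0; resistances in Ω):
  Node 1: (V_1 - 9)/20 + (V_1 - 0)/40 = 0
Collecting terms: 0.075 × V_1 = 0.45  =>  V_1 = 6 V
The requested potential is V_1 = 6 V.

Final answer: V_1 = 6 V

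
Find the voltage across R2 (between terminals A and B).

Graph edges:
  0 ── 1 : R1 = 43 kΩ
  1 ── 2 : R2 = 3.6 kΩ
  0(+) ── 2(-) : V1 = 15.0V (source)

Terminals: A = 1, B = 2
R1 and R2 are in series across V1 (node 0 → node 1 → node 2), and the output A–B is taken across R2, so this is a voltage divider.
Series current: I = V1/(R1 + R2) = 15/(43000 + 3600) = 15/46600 = 0.0003219 A
V_R2 = I × R2 = V1 × R2/(R1 + R2) = 15 × 3600/46600 = 1.159 V

Final answer: 1.159 V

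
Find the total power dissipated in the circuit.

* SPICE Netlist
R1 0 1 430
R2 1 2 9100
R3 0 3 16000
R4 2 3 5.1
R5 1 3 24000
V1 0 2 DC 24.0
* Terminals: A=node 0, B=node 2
Nodal analysis, taking node 2 as the 0 V reference.
Source V1 fixes V_0 = 24 V.
KCL at each unknown node (sum of currents leaving = 0; resistances in Ω):
  Node 1: (V_1 - 24)/430 + (V_1 - 0)/9100 + (V_1 - V_3)/24000 = 0
  Node 3: (V_3 - 24)/16000 + (V_3 - 0)/5.1 + (V_3 - V_1)/24000 = 0
Collecting terms (coefficients in siemens):
  0.002477·V_1 - 0.00004167·V_3 = 0.05581
  0.1962·V_3 - 0.00004167·V_1 = 0.0015
Determinant D = (0.002477)(0.1962) - (-0.00004167)(-0.00004167) = 0.000486
V_1 = [(0.05581)(0.1962) - (-0.00004167)(0.0015)]/D = 22.53 V
V_3 = [(0.002477)(0.0015) - (0.05581)(-0.00004167)]/D = 0.01243 V
Power in each resistor, P = (ΔV)²/R:
  P_R1 = (24 - 22.53)²/430 = 0.005013 W
  P_R2 = (22.53 - 0)²/9100 = 0.05579 W
  P_R3 = (24 - 0.01243)²/16000 = 0.03596 W
  P_R4 = (0 - 0.01243)²/5.1 = 0.0000303 W
  P_R5 = (22.53 - 0.01243)²/24000 = 0.02113 W
P_total = P_R1 + P_R2 + P_R3 + P_R4 + P_R5 = 0.1179 W

Final answer: 0.1179 W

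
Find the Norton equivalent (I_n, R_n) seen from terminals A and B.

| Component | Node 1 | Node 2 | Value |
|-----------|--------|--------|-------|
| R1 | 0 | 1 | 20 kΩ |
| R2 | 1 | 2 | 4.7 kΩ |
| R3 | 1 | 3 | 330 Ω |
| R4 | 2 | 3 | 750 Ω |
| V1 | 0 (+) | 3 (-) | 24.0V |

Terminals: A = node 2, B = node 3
Find the Thévenin equivalent first; then I_n = V_th/R_th and R_n = R_th.
Step 1 — V_th is the open-circuit voltage V_A - V_B (nothing connected across the terminals).
Nodal analysis, taking node 3 as the 0 V reference.
Source V1 fixes V_0 = 24 V.
KCL at each unknown node (sum of currents leaving = 0; resistances in Ω):
  Node 1: (V_1 - 24)/20000 + (V_1 - V_2)/4700 + (V_1 - 0)/330 = 0
  Node 2: (V_2 - V_1)/4700 + (V_2 - 0)/750 = 0
Collecting terms (coefficients in siemens):
  0.003293·V_1 - 0.0002128·V_2 = 0.0012
  0.001546·V_2 - 0.0002128·V_1 = 0
Determinant D = (0.003293)(0.001546) - (-0.0002128)(-0.0002128) = 0.000005046
V_1 = [(0.0012)(0.001546) - (-0.0002128)(0)]/D = 0.3677 V
V_2 = [(0.003293)(0) - (0.0012)(-0.0002128)]/D = 0.0506 V
V_th = V_2 - V_3 = 0.0506 - 0 = 0.0506 V
Step 2 — R_th: zero the source — replace V1 by a short circuit (node 3 merges into node 0) — and find the resistance seen between A (node 2) and B (node 0).
Reduce the network between node 2 (A) and node 0 (B) by series/parallel combination:
  Rp1 = R1 ‖ R3 (parallel, both between nodes 0 and 1) = 1/(1/20000 + 1/330) = 324.6 Ω
  Rs1 = R2 + Rp1 (series, joined only at node 1) = 4700 + 324.6 = 5025 Ω
  Rp2 = R4 ‖ Rs1 (parallel, both between nodes 0 and 2) = 1/(1/750 + 1/5025) = 652.6 Ω
R_th = 652.6 Ω
I_n = V_th/R_th = 0.0506/652.6 = 0.00007753 A, and R_n = R_th = 652.6 Ω

Final answer: I_n = 7.753e-05 A, R_n = 652.6 Ω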